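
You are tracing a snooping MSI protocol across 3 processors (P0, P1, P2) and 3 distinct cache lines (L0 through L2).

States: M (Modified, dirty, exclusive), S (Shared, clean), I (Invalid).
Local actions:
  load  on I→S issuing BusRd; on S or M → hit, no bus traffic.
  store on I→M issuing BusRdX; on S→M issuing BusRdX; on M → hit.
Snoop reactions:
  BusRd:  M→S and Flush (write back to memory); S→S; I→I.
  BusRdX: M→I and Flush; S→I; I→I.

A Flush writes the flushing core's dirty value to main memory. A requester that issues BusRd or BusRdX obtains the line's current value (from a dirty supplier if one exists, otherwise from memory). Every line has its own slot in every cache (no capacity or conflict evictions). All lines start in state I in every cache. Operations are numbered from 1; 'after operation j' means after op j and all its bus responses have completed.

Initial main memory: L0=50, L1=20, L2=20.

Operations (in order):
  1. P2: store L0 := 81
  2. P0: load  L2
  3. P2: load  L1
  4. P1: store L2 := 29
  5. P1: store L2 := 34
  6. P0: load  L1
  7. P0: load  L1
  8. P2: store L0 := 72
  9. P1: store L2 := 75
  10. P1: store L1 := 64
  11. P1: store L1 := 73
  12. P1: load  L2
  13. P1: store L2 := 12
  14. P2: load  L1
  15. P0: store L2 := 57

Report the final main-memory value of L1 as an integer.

memory[L1] = 73

  op1 P2: store L0 := 81 → I/I/M on L0; bus BusRdX; mem=50
  op2 P0: load  L2 → S/I/I on L2; bus BusRd; mem=20
  op3 P2: load  L1 → I/I/S on L1; bus BusRd; mem=20
  op4 P1: store L2 := 29 → I/M/I on L2; bus BusRdX; mem=20
  op5 P1: store L2 := 34 → I/M/I on L2; bus (none); mem=20
  op6 P0: load  L1 → S/I/S on L1; bus BusRd; mem=20
  op7 P0: load  L1 → S/I/S on L1; bus (none); mem=20
  op8 P2: store L0 := 72 → I/I/M on L0; bus (none); mem=50
  op9 P1: store L2 := 75 → I/M/I on L2; bus (none); mem=20
  op10 P1: store L1 := 64 → I/M/I on L1; bus BusRdX; mem=20
  op11 P1: store L1 := 73 → I/M/I on L1; bus (none); mem=20
  op12 P1: load  L2 → I/M/I on L2; bus (none); mem=20
  op13 P1: store L2 := 12 → I/M/I on L2; bus (none); mem=20
  op14 P2: load  L1 → I/S/S on L1; bus BusRd Flush; mem=73
  op15 P0: store L2 := 57 → M/I/I on L2; bus BusRdX Flush; mem=12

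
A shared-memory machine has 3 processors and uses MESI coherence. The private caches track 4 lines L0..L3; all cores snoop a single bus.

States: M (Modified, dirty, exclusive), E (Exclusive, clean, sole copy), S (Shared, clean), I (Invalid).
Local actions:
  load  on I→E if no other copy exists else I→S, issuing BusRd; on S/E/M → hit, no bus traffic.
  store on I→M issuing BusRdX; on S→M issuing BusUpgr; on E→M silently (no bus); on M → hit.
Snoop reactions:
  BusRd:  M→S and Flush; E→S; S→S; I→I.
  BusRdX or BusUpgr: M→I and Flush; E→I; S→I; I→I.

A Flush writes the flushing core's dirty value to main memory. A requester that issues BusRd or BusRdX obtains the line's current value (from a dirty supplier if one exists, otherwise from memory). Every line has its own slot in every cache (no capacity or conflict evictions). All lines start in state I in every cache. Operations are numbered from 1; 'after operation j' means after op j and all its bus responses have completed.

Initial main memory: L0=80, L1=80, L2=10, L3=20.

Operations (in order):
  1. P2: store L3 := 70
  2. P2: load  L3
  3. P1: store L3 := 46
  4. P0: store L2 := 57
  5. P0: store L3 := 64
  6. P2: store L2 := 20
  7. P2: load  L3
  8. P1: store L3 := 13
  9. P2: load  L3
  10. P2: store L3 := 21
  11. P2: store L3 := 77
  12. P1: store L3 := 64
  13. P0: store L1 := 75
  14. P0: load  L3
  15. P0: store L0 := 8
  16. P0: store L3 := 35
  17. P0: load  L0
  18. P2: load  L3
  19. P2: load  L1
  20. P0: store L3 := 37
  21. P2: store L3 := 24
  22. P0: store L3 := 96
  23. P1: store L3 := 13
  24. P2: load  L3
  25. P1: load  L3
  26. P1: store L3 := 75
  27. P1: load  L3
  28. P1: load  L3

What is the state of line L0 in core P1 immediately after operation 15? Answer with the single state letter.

step 1: P2: store L3 := 70  ⟶  IIM  (L3)  txn=BusRdX  M[L3]=20
step 2: P2: load  L3  ⟶  IIM  (L3)  txn=∅  M[L3]=20
step 3: P1: store L3 := 46  ⟶  IMI  (L3)  txn=BusRdX+Flush  M[L3]=70
step 4: P0: store L2 := 57  ⟶  MII  (L2)  txn=BusRdX  M[L2]=10
step 5: P0: store L3 := 64  ⟶  MII  (L3)  txn=BusRdX+Flush  M[L3]=46
step 6: P2: store L2 := 20  ⟶  IIM  (L2)  txn=BusRdX+Flush  M[L2]=57
step 7: P2: load  L3  ⟶  SIS  (L3)  txn=BusRd+Flush  M[L3]=64
step 8: P1: store L3 := 13  ⟶  IMI  (L3)  txn=BusRdX  M[L3]=64
step 9: P2: load  L3  ⟶  ISS  (L3)  txn=BusRd+Flush  M[L3]=13
step 10: P2: store L3 := 21  ⟶  IIM  (L3)  txn=BusUpgr  M[L3]=13
step 11: P2: store L3 := 77  ⟶  IIM  (L3)  txn=∅  M[L3]=13
step 12: P1: store L3 := 64  ⟶  IMI  (L3)  txn=BusRdX+Flush  M[L3]=77
step 13: P0: store L1 := 75  ⟶  MII  (L1)  txn=BusRdX  M[L1]=80
step 14: P0: load  L3  ⟶  SSI  (L3)  txn=BusRd+Flush  M[L3]=64
step 15: P0: store L0 := 8  ⟶  MII  (L0)  txn=BusRdX  M[L0]=80
step 16: P0: store L3 := 35  ⟶  MII  (L3)  txn=BusUpgr  M[L3]=64
step 17: P0: load  L0  ⟶  MII  (L0)  txn=∅  M[L0]=80
step 18: P2: load  L3  ⟶  SIS  (L3)  txn=BusRd+Flush  M[L3]=35
step 19: P2: load  L1  ⟶  SIS  (L1)  txn=BusRd+Flush  M[L1]=75
step 20: P0: store L3 := 37  ⟶  MII  (L3)  txn=BusUpgr  M[L3]=35
step 21: P2: store L3 := 24  ⟶  IIM  (L3)  txn=BusRdX+Flush  M[L3]=37
step 22: P0: store L3 := 96  ⟶  MII  (L3)  txn=BusRdX+Flush  M[L3]=24
step 23: P1: store L3 := 13  ⟶  IMI  (L3)  txn=BusRdX+Flush  M[L3]=96
step 24: P2: load  L3  ⟶  ISS  (L3)  txn=BusRd+Flush  M[L3]=13
step 25: P1: load  L3  ⟶  ISS  (L3)  txn=∅  M[L3]=13
step 26: P1: store L3 := 75  ⟶  IMI  (L3)  txn=BusUpgr  M[L3]=13
step 27: P1: load  L3  ⟶  IMI  (L3)  txn=∅  M[L3]=13
step 28: P1: load  L3  ⟶  IMI  (L3)  txn=∅  M[L3]=13

state = I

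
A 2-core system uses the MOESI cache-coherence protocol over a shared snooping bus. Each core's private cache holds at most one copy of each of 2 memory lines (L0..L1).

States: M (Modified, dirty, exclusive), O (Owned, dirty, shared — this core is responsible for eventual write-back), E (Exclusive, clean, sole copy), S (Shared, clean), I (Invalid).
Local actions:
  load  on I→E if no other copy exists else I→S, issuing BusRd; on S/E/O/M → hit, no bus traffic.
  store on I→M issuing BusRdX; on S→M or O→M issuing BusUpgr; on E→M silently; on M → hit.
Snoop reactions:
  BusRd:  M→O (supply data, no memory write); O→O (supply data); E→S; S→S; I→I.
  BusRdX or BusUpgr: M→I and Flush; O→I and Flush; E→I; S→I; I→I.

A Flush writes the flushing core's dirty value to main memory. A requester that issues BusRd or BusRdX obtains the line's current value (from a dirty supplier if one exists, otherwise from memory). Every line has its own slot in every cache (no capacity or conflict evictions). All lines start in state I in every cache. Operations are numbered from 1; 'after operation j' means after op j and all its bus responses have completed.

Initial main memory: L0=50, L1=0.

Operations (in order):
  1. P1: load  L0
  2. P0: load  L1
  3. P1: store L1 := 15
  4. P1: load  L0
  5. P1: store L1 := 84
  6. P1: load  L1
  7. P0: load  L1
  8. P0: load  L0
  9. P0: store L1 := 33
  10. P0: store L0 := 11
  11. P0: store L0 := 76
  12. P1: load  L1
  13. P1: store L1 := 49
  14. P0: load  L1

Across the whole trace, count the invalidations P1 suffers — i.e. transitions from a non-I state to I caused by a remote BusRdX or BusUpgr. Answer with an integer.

[1] P1: load  L0 | P0:I, P1:E(50) | bus: BusRd
[2] P0: load  L1 | P0:E(0), P1:I | bus: BusRd
[3] P1: store L1 := 15 | P0:I, P1:M(15) | bus: BusRdX
[4] P1: load  L0 | P0:I, P1:E(50) | bus: none
[5] P1: store L1 := 84 | P0:I, P1:M(84) | bus: none
[6] P1: load  L1 | P0:I, P1:M(84) | bus: none
[7] P0: load  L1 | P0:S(84), P1:O(84) | bus: BusRd
[8] P0: load  L0 | P0:S(50), P1:S(50) | bus: BusRd
[9] P0: store L1 := 33 | P0:M(33), P1:I | bus: BusUpgr,Flush
[10] P0: store L0 := 11 | P0:M(11), P1:I | bus: BusUpgr
[11] P0: store L0 := 76 | P0:M(76), P1:I | bus: none
[12] P1: load  L1 | P0:O(33), P1:S(33) | bus: BusRd
[13] P1: store L1 := 49 | P0:I, P1:M(49) | bus: BusUpgr,Flush
[14] P0: load  L1 | P0:S(49), P1:O(49) | bus: BusRd

invalidations = 2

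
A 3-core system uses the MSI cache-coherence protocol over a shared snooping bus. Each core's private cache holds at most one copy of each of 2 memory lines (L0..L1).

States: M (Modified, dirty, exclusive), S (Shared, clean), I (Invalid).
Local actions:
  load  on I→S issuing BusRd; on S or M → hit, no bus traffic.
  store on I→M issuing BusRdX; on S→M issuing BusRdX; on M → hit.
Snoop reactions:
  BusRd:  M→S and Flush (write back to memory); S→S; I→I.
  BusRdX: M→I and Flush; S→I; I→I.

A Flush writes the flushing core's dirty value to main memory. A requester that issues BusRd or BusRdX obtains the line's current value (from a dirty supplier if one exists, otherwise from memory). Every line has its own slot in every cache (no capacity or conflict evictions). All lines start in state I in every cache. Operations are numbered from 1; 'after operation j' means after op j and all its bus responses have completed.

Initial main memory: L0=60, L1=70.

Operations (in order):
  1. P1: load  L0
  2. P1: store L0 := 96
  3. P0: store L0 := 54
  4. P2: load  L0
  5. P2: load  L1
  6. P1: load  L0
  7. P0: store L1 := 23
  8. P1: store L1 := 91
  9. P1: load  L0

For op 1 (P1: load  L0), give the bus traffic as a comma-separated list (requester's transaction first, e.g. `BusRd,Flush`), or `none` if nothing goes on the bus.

step 1: P1: load  L0  ⟶  ISI  (L0)  txn=BusRd  M[L0]=60
step 2: P1: store L0 := 96  ⟶  IMI  (L0)  txn=BusRdX  M[L0]=60
step 3: P0: store L0 := 54  ⟶  MII  (L0)  txn=BusRdX+Flush  M[L0]=96
step 4: P2: load  L0  ⟶  SIS  (L0)  txn=BusRd+Flush  M[L0]=54
step 5: P2: load  L1  ⟶  IIS  (L1)  txn=BusRd  M[L1]=70
step 6: P1: load  L0  ⟶  SSS  (L0)  txn=BusRd  M[L0]=54
step 7: P0: store L1 := 23  ⟶  MII  (L1)  txn=BusRdX  M[L1]=70
step 8: P1: store L1 := 91  ⟶  IMI  (L1)  txn=BusRdX+Flush  M[L1]=23
step 9: P1: load  L0  ⟶  SSS  (L0)  txn=∅  M[L0]=54

bus = BusRd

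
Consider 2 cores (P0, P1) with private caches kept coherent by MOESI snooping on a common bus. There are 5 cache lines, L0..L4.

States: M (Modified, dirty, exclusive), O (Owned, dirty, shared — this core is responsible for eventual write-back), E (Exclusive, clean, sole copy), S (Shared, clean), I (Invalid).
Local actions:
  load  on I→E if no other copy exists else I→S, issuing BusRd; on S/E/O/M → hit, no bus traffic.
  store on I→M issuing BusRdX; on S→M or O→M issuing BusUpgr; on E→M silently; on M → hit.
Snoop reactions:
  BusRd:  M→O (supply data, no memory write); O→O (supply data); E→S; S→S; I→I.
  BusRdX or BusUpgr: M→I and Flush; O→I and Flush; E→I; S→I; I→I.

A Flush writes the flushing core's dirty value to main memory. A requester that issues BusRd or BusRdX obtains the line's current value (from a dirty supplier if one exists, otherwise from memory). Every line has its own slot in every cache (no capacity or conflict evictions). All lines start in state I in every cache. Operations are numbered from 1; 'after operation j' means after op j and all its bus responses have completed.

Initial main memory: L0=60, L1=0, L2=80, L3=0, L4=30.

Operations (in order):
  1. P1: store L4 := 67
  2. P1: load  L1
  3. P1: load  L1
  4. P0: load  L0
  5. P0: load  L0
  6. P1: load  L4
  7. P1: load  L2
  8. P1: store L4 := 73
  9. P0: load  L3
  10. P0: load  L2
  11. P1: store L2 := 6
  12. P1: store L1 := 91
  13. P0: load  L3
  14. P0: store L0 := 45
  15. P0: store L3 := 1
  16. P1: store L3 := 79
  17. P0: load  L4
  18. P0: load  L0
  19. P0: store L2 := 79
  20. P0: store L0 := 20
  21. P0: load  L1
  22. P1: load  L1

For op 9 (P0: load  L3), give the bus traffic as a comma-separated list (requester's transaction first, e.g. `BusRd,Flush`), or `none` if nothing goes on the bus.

step 1: P1: store L4 := 67  ⟶  IM  (L4)  txn=BusRdX  M[L4]=30
step 2: P1: load  L1  ⟶  IE  (L1)  txn=BusRd  M[L1]=0
step 3: P1: load  L1  ⟶  IE  (L1)  txn=∅  M[L1]=0
step 4: P0: load  L0  ⟶  EI  (L0)  txn=BusRd  M[L0]=60
step 5: P0: load  L0  ⟶  EI  (L0)  txn=∅  M[L0]=60
step 6: P1: load  L4  ⟶  IM  (L4)  txn=∅  M[L4]=30
step 7: P1: load  L2  ⟶  IE  (L2)  txn=BusRd  M[L2]=80
step 8: P1: store L4 := 73  ⟶  IM  (L4)  txn=∅  M[L4]=30
step 9: P0: load  L3  ⟶  EI  (L3)  txn=BusRd  M[L3]=0
step 10: P0: load  L2  ⟶  SS  (L2)  txn=BusRd  M[L2]=80
step 11: P1: store L2 := 6  ⟶  IM  (L2)  txn=BusUpgr  M[L2]=80
step 12: P1: store L1 := 91  ⟶  IM  (L1)  txn=∅  M[L1]=0
step 13: P0: load  L3  ⟶  EI  (L3)  txn=∅  M[L3]=0
step 14: P0: store L0 := 45  ⟶  MI  (L0)  txn=∅  M[L0]=60
step 15: P0: store L3 := 1  ⟶  MI  (L3)  txn=∅  M[L3]=0
step 16: P1: store L3 := 79  ⟶  IM  (L3)  txn=BusRdX+Flush  M[L3]=1
step 17: P0: load  L4  ⟶  SO  (L4)  txn=BusRd  M[L4]=30
step 18: P0: load  L0  ⟶  MI  (L0)  txn=∅  M[L0]=60
step 19: P0: store L2 := 79  ⟶  MI  (L2)  txn=BusRdX+Flush  M[L2]=6
step 20: P0: store L0 := 20  ⟶  MI  (L0)  txn=∅  M[L0]=60
step 21: P0: load  L1  ⟶  SO  (L1)  txn=BusRd  M[L1]=0
step 22: P1: load  L1  ⟶  SO  (L1)  txn=∅  M[L1]=0

bus = BusRd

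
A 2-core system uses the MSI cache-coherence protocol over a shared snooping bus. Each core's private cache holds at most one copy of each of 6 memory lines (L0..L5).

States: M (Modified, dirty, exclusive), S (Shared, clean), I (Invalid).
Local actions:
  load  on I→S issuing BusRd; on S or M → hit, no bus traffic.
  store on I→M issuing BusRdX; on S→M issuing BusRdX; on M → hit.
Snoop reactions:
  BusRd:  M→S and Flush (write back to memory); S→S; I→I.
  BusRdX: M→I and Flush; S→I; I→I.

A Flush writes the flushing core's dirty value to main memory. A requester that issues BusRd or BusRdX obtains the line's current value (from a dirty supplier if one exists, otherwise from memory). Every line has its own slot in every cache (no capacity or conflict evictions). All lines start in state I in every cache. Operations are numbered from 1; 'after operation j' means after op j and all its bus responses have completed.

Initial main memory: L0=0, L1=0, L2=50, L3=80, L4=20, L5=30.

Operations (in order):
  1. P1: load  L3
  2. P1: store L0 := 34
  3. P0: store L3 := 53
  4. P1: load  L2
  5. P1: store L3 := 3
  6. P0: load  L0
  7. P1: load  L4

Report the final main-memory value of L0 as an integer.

1. P1: load  L3  bus=[BusRd]  L3: P0=I P1=S  mem[L3]=80
2. P1: store L0 := 34  bus=[BusRdX]  L0: P0=I P1=M  mem[L0]=0
3. P0: store L3 := 53  bus=[BusRdX]  L3: P0=M P1=I  mem[L3]=80
4. P1: load  L2  bus=[BusRd]  L2: P0=I P1=S  mem[L2]=50
5. P1: store L3 := 3  bus=[BusRdX,Flush]  L3: P0=I P1=M  mem[L3]=53
6. P0: load  L0  bus=[BusRd,Flush]  L0: P0=S P1=S  mem[L0]=34
7. P1: load  L4  bus=[BusRd]  L4: P0=I P1=S  mem[L4]=20

memory[L0] = 34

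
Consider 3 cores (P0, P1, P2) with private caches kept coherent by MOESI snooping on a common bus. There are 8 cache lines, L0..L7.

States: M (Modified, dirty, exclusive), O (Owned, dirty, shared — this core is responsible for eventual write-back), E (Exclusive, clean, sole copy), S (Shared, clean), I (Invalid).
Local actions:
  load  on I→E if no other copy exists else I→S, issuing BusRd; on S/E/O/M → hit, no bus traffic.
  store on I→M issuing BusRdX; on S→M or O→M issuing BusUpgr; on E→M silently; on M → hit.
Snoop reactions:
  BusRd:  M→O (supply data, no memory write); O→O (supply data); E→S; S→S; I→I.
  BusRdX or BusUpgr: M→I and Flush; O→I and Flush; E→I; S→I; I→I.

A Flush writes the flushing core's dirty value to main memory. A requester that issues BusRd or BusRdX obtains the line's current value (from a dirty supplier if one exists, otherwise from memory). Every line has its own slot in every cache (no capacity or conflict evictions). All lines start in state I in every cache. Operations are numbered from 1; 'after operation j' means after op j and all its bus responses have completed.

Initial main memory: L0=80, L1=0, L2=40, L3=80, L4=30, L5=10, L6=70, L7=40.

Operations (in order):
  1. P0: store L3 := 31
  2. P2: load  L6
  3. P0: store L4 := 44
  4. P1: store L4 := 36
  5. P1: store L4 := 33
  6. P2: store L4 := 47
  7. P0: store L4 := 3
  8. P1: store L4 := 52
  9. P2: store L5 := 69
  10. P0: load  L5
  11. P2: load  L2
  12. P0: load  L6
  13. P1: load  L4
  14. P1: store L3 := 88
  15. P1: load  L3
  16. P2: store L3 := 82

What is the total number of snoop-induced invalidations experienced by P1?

invalidations = 2

1. P0: store L3 := 31  bus=[BusRdX]  L3: P0=M P1=I P2=I  mem[L3]=80
2. P2: load  L6  bus=[BusRd]  L6: P0=I P1=I P2=E  mem[L6]=70
3. P0: store L4 := 44  bus=[BusRdX]  L4: P0=M P1=I P2=I  mem[L4]=30
4. P1: store L4 := 36  bus=[BusRdX,Flush]  L4: P0=I P1=M P2=I  mem[L4]=44
5. P1: store L4 := 33  bus=[-]  L4: P0=I P1=M P2=I  mem[L4]=44
6. P2: store L4 := 47  bus=[BusRdX,Flush]  L4: P0=I P1=I P2=M  mem[L4]=33
7. P0: store L4 := 3  bus=[BusRdX,Flush]  L4: P0=M P1=I P2=I  mem[L4]=47
8. P1: store L4 := 52  bus=[BusRdX,Flush]  L4: P0=I P1=M P2=I  mem[L4]=3
9. P2: store L5 := 69  bus=[BusRdX]  L5: P0=I P1=I P2=M  mem[L5]=10
10. P0: load  L5  bus=[BusRd]  L5: P0=S P1=I P2=O  mem[L5]=10
11. P2: load  L2  bus=[BusRd]  L2: P0=I P1=I P2=E  mem[L2]=40
12. P0: load  L6  bus=[BusRd]  L6: P0=S P1=I P2=S  mem[L6]=70
13. P1: load  L4  bus=[-]  L4: P0=I P1=M P2=I  mem[L4]=3
14. P1: store L3 := 88  bus=[BusRdX,Flush]  L3: P0=I P1=M P2=I  mem[L3]=31
15. P1: load  L3  bus=[-]  L3: P0=I P1=M P2=I  mem[L3]=31
16. P2: store L3 := 82  bus=[BusRdX,Flush]  L3: P0=I P1=I P2=M  mem[L3]=88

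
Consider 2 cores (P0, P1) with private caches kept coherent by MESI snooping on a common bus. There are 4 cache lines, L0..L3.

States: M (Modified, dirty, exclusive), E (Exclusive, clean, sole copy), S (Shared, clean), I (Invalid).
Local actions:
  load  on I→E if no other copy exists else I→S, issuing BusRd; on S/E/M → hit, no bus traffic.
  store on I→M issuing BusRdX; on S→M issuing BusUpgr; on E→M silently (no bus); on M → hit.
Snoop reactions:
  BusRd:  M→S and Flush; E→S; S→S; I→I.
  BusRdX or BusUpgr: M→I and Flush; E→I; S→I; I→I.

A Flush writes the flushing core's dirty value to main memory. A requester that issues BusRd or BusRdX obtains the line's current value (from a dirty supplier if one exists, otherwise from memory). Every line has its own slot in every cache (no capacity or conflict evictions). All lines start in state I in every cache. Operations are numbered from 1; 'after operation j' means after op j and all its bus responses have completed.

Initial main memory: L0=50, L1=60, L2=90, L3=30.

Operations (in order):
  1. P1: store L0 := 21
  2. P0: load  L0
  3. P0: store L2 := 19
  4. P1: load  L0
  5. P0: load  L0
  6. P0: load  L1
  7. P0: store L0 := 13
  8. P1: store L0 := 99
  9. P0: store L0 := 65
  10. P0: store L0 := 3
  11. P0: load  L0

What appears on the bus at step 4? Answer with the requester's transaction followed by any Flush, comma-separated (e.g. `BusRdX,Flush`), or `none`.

bus = none

  op1 P1: store L0 := 21 → I/M on L0; bus BusRdX; mem=50
  op2 P0: load  L0 → S/S on L0; bus BusRd Flush; mem=21
  op3 P0: store L2 := 19 → M/I on L2; bus BusRdX; mem=90
  op4 P1: load  L0 → S/S on L0; bus (none); mem=21
  op5 P0: load  L0 → S/S on L0; bus (none); mem=21
  op6 P0: load  L1 → E/I on L1; bus BusRd; mem=60
  op7 P0: store L0 := 13 → M/I on L0; bus BusUpgr; mem=21
  op8 P1: store L0 := 99 → I/M on L0; bus BusRdX Flush; mem=13
  op9 P0: store L0 := 65 → M/I on L0; bus BusRdX Flush; mem=99
  op10 P0: store L0 := 3 → M/I on L0; bus (none); mem=99
  op11 P0: load  L0 → M/I on L0; bus (none); mem=99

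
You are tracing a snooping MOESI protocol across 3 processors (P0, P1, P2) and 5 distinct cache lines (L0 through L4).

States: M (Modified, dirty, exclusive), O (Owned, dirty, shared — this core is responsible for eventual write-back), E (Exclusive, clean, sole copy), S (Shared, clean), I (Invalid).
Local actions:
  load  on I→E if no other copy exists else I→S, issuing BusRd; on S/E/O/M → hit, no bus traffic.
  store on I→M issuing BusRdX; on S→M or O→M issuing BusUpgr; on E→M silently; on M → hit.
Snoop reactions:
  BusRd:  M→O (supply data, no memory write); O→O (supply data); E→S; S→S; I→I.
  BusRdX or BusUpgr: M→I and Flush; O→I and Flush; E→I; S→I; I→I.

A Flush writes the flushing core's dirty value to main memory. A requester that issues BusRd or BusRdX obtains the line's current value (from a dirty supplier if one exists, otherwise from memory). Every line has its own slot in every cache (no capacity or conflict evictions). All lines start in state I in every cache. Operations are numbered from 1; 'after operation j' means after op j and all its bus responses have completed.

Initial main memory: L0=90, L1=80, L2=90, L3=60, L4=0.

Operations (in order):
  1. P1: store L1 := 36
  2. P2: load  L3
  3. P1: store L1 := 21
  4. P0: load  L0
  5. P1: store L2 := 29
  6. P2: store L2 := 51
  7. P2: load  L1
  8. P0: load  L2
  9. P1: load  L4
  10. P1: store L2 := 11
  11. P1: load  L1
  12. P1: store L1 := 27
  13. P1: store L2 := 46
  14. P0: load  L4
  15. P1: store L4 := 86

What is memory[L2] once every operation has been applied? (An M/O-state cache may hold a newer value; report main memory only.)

memory[L2] = 51

1. P1: store L1 := 36  bus=[BusRdX]  L1: P0=I P1=M P2=I  mem[L1]=80
2. P2: load  L3  bus=[BusRd]  L3: P0=I P1=I P2=E  mem[L3]=60
3. P1: store L1 := 21  bus=[-]  L1: P0=I P1=M P2=I  mem[L1]=80
4. P0: load  L0  bus=[BusRd]  L0: P0=E P1=I P2=I  mem[L0]=90
5. P1: store L2 := 29  bus=[BusRdX]  L2: P0=I P1=M P2=I  mem[L2]=90
6. P2: store L2 := 51  bus=[BusRdX,Flush]  L2: P0=I P1=I P2=M  mem[L2]=29
7. P2: load  L1  bus=[BusRd]  L1: P0=I P1=O P2=S  mem[L1]=80
8. P0: load  L2  bus=[BusRd]  L2: P0=S P1=I P2=O  mem[L2]=29
9. P1: load  L4  bus=[BusRd]  L4: P0=I P1=E P2=I  mem[L4]=0
10. P1: store L2 := 11  bus=[BusRdX,Flush]  L2: P0=I P1=M P2=I  mem[L2]=51
11. P1: load  L1  bus=[-]  L1: P0=I P1=O P2=S  mem[L1]=80
12. P1: store L1 := 27  bus=[BusUpgr]  L1: P0=I P1=M P2=I  mem[L1]=80
13. P1: store L2 := 46  bus=[-]  L2: P0=I P1=M P2=I  mem[L2]=51
14. P0: load  L4  bus=[BusRd]  L4: P0=S P1=S P2=I  mem[L4]=0
15. P1: store L4 := 86  bus=[BusUpgr]  L4: P0=I P1=M P2=I  mem[L4]=0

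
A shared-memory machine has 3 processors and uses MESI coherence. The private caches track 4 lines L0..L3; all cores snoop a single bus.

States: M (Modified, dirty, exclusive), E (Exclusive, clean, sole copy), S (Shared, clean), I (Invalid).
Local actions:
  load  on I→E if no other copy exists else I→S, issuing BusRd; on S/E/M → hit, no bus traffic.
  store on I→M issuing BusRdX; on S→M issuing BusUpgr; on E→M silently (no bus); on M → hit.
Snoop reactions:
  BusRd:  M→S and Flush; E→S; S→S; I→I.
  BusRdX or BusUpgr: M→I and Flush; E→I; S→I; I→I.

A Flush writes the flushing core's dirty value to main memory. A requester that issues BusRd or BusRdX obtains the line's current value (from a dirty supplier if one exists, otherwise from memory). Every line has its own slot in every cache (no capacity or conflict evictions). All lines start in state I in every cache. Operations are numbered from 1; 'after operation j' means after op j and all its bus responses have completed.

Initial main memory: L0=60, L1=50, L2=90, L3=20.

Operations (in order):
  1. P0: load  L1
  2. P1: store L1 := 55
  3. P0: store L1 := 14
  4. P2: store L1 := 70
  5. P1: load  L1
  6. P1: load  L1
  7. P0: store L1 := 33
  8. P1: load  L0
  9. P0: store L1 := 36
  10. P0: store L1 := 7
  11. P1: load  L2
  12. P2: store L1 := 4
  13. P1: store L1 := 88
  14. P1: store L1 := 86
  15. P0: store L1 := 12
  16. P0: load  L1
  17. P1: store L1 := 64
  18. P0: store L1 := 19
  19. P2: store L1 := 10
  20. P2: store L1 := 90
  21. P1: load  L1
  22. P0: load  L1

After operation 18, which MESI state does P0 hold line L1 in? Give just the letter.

state = M

[1] P0: load  L1 | P0:E(50), P1:I, P2:I | bus: BusRd
[2] P1: store L1 := 55 | P0:I, P1:M(55), P2:I | bus: BusRdX
[3] P0: store L1 := 14 | P0:M(14), P1:I, P2:I | bus: BusRdX,Flush
[4] P2: store L1 := 70 | P0:I, P1:I, P2:M(70) | bus: BusRdX,Flush
[5] P1: load  L1 | P0:I, P1:S(70), P2:S(70) | bus: BusRd,Flush
[6] P1: load  L1 | P0:I, P1:S(70), P2:S(70) | bus: none
[7] P0: store L1 := 33 | P0:M(33), P1:I, P2:I | bus: BusRdX
[8] P1: load  L0 | P0:I, P1:E(60), P2:I | bus: BusRd
[9] P0: store L1 := 36 | P0:M(36), P1:I, P2:I | bus: none
[10] P0: store L1 := 7 | P0:M(7), P1:I, P2:I | bus: none
[11] P1: load  L2 | P0:I, P1:E(90), P2:I | bus: BusRd
[12] P2: store L1 := 4 | P0:I, P1:I, P2:M(4) | bus: BusRdX,Flush
[13] P1: store L1 := 88 | P0:I, P1:M(88), P2:I | bus: BusRdX,Flush
[14] P1: store L1 := 86 | P0:I, P1:M(86), P2:I | bus: none
[15] P0: store L1 := 12 | P0:M(12), P1:I, P2:I | bus: BusRdX,Flush
[16] P0: load  L1 | P0:M(12), P1:I, P2:I | bus: none
[17] P1: store L1 := 64 | P0:I, P1:M(64), P2:I | bus: BusRdX,Flush
[18] P0: store L1 := 19 | P0:M(19), P1:I, P2:I | bus: BusRdX,Flush
[19] P2: store L1 := 10 | P0:I, P1:I, P2:M(10) | bus: BusRdX,Flush
[20] P2: store L1 := 90 | P0:I, P1:I, P2:M(90) | bus: none
[21] P1: load  L1 | P0:I, P1:S(90), P2:S(90) | bus: BusRd,Flush
[22] P0: load  L1 | P0:S(90), P1:S(90), P2:S(90) | bus: BusRd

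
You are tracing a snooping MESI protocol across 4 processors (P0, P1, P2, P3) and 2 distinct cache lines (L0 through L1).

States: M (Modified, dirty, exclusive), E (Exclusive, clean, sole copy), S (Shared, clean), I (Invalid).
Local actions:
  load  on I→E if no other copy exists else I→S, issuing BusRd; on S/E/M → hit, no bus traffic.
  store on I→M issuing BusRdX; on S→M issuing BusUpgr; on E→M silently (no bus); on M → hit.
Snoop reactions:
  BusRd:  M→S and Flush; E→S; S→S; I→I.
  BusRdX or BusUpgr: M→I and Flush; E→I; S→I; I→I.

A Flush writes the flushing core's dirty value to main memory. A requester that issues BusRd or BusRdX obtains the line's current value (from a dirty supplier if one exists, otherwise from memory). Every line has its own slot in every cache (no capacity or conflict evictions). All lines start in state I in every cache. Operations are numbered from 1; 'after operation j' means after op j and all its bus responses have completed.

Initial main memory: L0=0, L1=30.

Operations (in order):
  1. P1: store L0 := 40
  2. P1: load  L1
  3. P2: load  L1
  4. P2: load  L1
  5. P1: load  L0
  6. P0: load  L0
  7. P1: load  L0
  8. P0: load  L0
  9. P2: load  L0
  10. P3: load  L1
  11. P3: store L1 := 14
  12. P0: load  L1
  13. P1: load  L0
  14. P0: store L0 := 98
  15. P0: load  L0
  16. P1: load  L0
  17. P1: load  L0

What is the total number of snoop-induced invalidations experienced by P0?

1. P1: store L0 := 40  bus=[BusRdX]  L0: P0=I P1=M P2=I P3=I  mem[L0]=0
2. P1: load  L1  bus=[BusRd]  L1: P0=I P1=E P2=I P3=I  mem[L1]=30
3. P2: load  L1  bus=[BusRd]  L1: P0=I P1=S P2=S P3=I  mem[L1]=30
4. P2: load  L1  bus=[-]  L1: P0=I P1=S P2=S P3=I  mem[L1]=30
5. P1: load  L0  bus=[-]  L0: P0=I P1=M P2=I P3=I  mem[L0]=0
6. P0: load  L0  bus=[BusRd,Flush]  L0: P0=S P1=S P2=I P3=I  mem[L0]=40
7. P1: load  L0  bus=[-]  L0: P0=S P1=S P2=I P3=I  mem[L0]=40
8. P0: load  L0  bus=[-]  L0: P0=S P1=S P2=I P3=I  mem[L0]=40
9. P2: load  L0  bus=[BusRd]  L0: P0=S P1=S P2=S P3=I  mem[L0]=40
10. P3: load  L1  bus=[BusRd]  L1: P0=I P1=S P2=S P3=S  mem[L1]=30
11. P3: store L1 := 14  bus=[BusUpgr]  L1: P0=I P1=I P2=I P3=M  mem[L1]=30
12. P0: load  L1  bus=[BusRd,Flush]  L1: P0=S P1=I P2=I P3=S  mem[L1]=14
13. P1: load  L0  bus=[-]  L0: P0=S P1=S P2=S P3=I  mem[L0]=40
14. P0: store L0 := 98  bus=[BusUpgr]  L0: P0=M P1=I P2=I P3=I  mem[L0]=40
15. P0: load  L0  bus=[-]  L0: P0=M P1=I P2=I P3=I  mem[L0]=40
16. P1: load  L0  bus=[BusRd,Flush]  L0: P0=S P1=S P2=I P3=I  mem[L0]=98
17. P1: load  L0  bus=[-]  L0: P0=S P1=S P2=I P3=I  mem[L0]=98

invalidations = 0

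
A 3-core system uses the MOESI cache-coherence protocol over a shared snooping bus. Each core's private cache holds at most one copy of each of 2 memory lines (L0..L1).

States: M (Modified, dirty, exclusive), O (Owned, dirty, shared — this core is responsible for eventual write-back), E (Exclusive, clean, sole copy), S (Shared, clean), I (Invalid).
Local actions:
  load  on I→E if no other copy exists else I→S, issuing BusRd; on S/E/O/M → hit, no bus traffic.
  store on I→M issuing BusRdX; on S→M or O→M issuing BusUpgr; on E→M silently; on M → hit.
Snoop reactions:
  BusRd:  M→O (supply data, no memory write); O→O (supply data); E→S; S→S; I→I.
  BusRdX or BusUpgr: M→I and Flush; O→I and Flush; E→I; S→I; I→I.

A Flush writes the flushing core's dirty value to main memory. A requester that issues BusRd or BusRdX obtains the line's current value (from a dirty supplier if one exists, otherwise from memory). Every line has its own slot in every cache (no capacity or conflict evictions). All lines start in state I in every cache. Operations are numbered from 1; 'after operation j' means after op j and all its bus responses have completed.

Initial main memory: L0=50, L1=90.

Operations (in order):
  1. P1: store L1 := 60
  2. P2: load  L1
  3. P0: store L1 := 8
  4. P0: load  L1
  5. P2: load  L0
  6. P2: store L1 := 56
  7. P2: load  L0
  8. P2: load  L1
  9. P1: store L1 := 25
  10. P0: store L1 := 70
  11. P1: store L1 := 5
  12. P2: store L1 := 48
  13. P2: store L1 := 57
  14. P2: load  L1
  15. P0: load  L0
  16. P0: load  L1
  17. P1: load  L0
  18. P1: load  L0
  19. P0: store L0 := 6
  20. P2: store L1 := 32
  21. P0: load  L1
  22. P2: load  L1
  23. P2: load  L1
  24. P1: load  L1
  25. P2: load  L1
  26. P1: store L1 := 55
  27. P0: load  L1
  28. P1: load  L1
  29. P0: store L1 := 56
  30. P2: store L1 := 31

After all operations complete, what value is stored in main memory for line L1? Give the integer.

memory[L1] = 56

step 1: P1: store L1 := 60  ⟶  IMI  (L1)  txn=BusRdX  M[L1]=90
step 2: P2: load  L1  ⟶  IOS  (L1)  txn=BusRd  M[L1]=90
step 3: P0: store L1 := 8  ⟶  MII  (L1)  txn=BusRdX+Flush  M[L1]=60
step 4: P0: load  L1  ⟶  MII  (L1)  txn=∅  M[L1]=60
step 5: P2: load  L0  ⟶  IIE  (L0)  txn=BusRd  M[L0]=50
step 6: P2: store L1 := 56  ⟶  IIM  (L1)  txn=BusRdX+Flush  M[L1]=8
step 7: P2: load  L0  ⟶  IIE  (L0)  txn=∅  M[L0]=50
step 8: P2: load  L1  ⟶  IIM  (L1)  txn=∅  M[L1]=8
step 9: P1: store L1 := 25  ⟶  IMI  (L1)  txn=BusRdX+Flush  M[L1]=56
step 10: P0: store L1 := 70  ⟶  MII  (L1)  txn=BusRdX+Flush  M[L1]=25
step 11: P1: store L1 := 5  ⟶  IMI  (L1)  txn=BusRdX+Flush  M[L1]=70
step 12: P2: store L1 := 48  ⟶  IIM  (L1)  txn=BusRdX+Flush  M[L1]=5
step 13: P2: store L1 := 57  ⟶  IIM  (L1)  txn=∅  M[L1]=5
step 14: P2: load  L1  ⟶  IIM  (L1)  txn=∅  M[L1]=5
step 15: P0: load  L0  ⟶  SIS  (L0)  txn=BusRd  M[L0]=50
step 16: P0: load  L1  ⟶  SIO  (L1)  txn=BusRd  M[L1]=5
step 17: P1: load  L0  ⟶  SSS  (L0)  txn=BusRd  M[L0]=50
step 18: P1: load  L0  ⟶  SSS  (L0)  txn=∅  M[L0]=50
step 19: P0: store L0 := 6  ⟶  MII  (L0)  txn=BusUpgr  M[L0]=50
step 20: P2: store L1 := 32  ⟶  IIM  (L1)  txn=BusUpgr  M[L1]=5
step 21: P0: load  L1  ⟶  SIO  (L1)  txn=BusRd  M[L1]=5
step 22: P2: load  L1  ⟶  SIO  (L1)  txn=∅  M[L1]=5
step 23: P2: load  L1  ⟶  SIO  (L1)  txn=∅  M[L1]=5
step 24: P1: load  L1  ⟶  SSO  (L1)  txn=BusRd  M[L1]=5
step 25: P2: load  L1  ⟶  SSO  (L1)  txn=∅  M[L1]=5
step 26: P1: store L1 := 55  ⟶  IMI  (L1)  txn=BusUpgr+Flush  M[L1]=32
step 27: P0: load  L1  ⟶  SOI  (L1)  txn=BusRd  M[L1]=32
step 28: P1: load  L1  ⟶  SOI  (L1)  txn=∅  M[L1]=32
step 29: P0: store L1 := 56  ⟶  MII  (L1)  txn=BusUpgr+Flush  M[L1]=55
step 30: P2: store L1 := 31  ⟶  IIM  (L1)  txn=BusRdX+Flush  M[L1]=56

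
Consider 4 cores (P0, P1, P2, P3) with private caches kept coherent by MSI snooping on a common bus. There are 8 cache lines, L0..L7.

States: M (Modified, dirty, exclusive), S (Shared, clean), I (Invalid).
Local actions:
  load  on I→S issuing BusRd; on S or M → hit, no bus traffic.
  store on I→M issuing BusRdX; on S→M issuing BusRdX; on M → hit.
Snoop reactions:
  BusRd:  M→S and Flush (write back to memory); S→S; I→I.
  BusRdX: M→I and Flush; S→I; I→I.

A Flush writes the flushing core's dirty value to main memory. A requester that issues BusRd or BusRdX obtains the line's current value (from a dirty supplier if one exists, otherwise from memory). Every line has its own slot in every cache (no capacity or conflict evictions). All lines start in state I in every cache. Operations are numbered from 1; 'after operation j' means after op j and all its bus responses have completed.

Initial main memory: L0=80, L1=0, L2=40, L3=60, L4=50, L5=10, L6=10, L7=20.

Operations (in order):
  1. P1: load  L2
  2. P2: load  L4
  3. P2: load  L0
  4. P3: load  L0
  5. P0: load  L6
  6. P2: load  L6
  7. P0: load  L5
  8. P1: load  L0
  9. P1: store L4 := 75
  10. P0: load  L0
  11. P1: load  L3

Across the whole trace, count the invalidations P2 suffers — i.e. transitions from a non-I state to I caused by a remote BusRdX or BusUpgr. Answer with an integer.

[1] P1: load  L2 | P0:I, P1:S(40), P2:I, P3:I | bus: BusRd
[2] P2: load  L4 | P0:I, P1:I, P2:S(50), P3:I | bus: BusRd
[3] P2: load  L0 | P0:I, P1:I, P2:S(80), P3:I | bus: BusRd
[4] P3: load  L0 | P0:I, P1:I, P2:S(80), P3:S(80) | bus: BusRd
[5] P0: load  L6 | P0:S(10), P1:I, P2:I, P3:I | bus: BusRd
[6] P2: load  L6 | P0:S(10), P1:I, P2:S(10), P3:I | bus: BusRd
[7] P0: load  L5 | P0:S(10), P1:I, P2:I, P3:I | bus: BusRd
[8] P1: load  L0 | P0:I, P1:S(80), P2:S(80), P3:S(80) | bus: BusRd
[9] P1: store L4 := 75 | P0:I, P1:M(75), P2:I, P3:I | bus: BusRdX
[10] P0: load  L0 | P0:S(80), P1:S(80), P2:S(80), P3:S(80) | bus: BusRd
[11] P1: load  L3 | P0:I, P1:S(60), P2:I, P3:I | bus: BusRd

invalidations = 1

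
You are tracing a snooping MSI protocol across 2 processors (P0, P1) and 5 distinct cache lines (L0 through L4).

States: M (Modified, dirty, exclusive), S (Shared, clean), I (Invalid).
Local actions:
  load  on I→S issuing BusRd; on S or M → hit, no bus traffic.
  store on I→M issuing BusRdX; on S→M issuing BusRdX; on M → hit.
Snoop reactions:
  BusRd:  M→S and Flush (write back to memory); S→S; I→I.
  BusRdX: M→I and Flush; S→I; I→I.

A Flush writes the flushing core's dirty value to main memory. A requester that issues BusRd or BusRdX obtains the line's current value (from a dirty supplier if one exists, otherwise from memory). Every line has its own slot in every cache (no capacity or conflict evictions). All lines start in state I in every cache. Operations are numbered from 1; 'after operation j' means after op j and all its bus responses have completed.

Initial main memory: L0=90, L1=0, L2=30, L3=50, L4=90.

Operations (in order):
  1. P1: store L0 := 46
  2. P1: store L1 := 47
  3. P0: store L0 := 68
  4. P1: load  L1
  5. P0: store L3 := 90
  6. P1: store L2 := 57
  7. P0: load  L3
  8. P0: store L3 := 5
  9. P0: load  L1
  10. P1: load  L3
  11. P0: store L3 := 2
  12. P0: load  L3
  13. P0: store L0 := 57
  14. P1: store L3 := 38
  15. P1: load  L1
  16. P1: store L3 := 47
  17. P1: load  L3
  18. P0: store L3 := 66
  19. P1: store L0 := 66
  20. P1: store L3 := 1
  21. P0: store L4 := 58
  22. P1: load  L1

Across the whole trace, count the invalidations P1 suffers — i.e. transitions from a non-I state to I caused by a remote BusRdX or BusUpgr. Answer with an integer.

invalidations = 3

  op1 P1: store L0 := 46 → I/M on L0; bus BusRdX; mem=90
  op2 P1: store L1 := 47 → I/M on L1; bus BusRdX; mem=0
  op3 P0: store L0 := 68 → M/I on L0; bus BusRdX Flush; mem=46
  op4 P1: load  L1 → I/M on L1; bus (none); mem=0
  op5 P0: store L3 := 90 → M/I on L3; bus BusRdX; mem=50
  op6 P1: store L2 := 57 → I/M on L2; bus BusRdX; mem=30
  op7 P0: load  L3 → M/I on L3; bus (none); mem=50
  op8 P0: store L3 := 5 → M/I on L3; bus (none); mem=50
  op9 P0: load  L1 → S/S on L1; bus BusRd Flush; mem=47
  op10 P1: load  L3 → S/S on L3; bus BusRd Flush; mem=5
  op11 P0: store L3 := 2 → M/I on L3; bus BusRdX; mem=5
  op12 P0: load  L3 → M/I on L3; bus (none); mem=5
  op13 P0: store L0 := 57 → M/I on L0; bus (none); mem=46
  op14 P1: store L3 := 38 → I/M on L3; bus BusRdX Flush; mem=2
  op15 P1: load  L1 → S/S on L1; bus (none); mem=47
  op16 P1: store L3 := 47 → I/M on L3; bus (none); mem=2
  op17 P1: load  L3 → I/M on L3; bus (none); mem=2
  op18 P0: store L3 := 66 → M/I on L3; bus BusRdX Flush; mem=47
  op19 P1: store L0 := 66 → I/M on L0; bus BusRdX Flush; mem=57
  op20 P1: store L3 := 1 → I/M on L3; bus BusRdX Flush; mem=66
  op21 P0: store L4 := 58 → M/I on L4; bus BusRdX; mem=90
  op22 P1: load  L1 → S/S on L1; bus (none); mem=47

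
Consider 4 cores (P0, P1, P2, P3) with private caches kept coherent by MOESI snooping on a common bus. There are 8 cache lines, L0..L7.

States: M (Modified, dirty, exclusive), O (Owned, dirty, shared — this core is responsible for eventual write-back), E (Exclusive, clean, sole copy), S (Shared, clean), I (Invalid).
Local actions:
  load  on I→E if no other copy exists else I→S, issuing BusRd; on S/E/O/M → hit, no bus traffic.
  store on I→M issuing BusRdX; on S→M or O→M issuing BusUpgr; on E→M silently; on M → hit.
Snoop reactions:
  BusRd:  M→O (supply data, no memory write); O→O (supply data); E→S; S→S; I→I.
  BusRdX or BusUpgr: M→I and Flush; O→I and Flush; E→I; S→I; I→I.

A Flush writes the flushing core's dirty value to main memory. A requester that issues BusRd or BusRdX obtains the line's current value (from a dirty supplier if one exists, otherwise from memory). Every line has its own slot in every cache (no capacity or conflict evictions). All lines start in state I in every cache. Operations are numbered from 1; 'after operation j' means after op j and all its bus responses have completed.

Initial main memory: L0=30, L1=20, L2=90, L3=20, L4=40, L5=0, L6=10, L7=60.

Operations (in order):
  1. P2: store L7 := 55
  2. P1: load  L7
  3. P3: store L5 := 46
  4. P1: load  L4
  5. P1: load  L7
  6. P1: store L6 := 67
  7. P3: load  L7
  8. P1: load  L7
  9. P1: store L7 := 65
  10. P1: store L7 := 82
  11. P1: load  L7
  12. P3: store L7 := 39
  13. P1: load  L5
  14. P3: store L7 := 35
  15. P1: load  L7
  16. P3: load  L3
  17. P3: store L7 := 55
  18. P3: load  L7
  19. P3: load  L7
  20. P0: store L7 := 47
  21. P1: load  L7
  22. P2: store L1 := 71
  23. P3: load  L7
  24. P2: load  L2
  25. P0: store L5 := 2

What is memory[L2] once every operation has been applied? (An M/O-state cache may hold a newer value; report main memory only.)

memory[L2] = 90

1. P2: store L7 := 55  bus=[BusRdX]  L7: P0=I P1=I P2=M P3=I  mem[L7]=60
2. P1: load  L7  bus=[BusRd]  L7: P0=I P1=S P2=O P3=I  mem[L7]=60
3. P3: store L5 := 46  bus=[BusRdX]  L5: P0=I P1=I P2=I P3=M  mem[L5]=0
4. P1: load  L4  bus=[BusRd]  L4: P0=I P1=E P2=I P3=I  mem[L4]=40
5. P1: load  L7  bus=[-]  L7: P0=I P1=S P2=O P3=I  mem[L7]=60
6. P1: store L6 := 67  bus=[BusRdX]  L6: P0=I P1=M P2=I P3=I  mem[L6]=10
7. P3: load  L7  bus=[BusRd]  L7: P0=I P1=S P2=O P3=S  mem[L7]=60
8. P1: load  L7  bus=[-]  L7: P0=I P1=S P2=O P3=S  mem[L7]=60
9. P1: store L7 := 65  bus=[BusUpgr,Flush]  L7: P0=I P1=M P2=I P3=I  mem[L7]=55
10. P1: store L7 := 82  bus=[-]  L7: P0=I P1=M P2=I P3=I  mem[L7]=55
11. P1: load  L7  bus=[-]  L7: P0=I P1=M P2=I P3=I  mem[L7]=55
12. P3: store L7 := 39  bus=[BusRdX,Flush]  L7: P0=I P1=I P2=I P3=M  mem[L7]=82
13. P1: load  L5  bus=[BusRd]  L5: P0=I P1=S P2=I P3=O  mem[L5]=0
14. P3: store L7 := 35  bus=[-]  L7: P0=I P1=I P2=I P3=M  mem[L7]=82
15. P1: load  L7  bus=[BusRd]  L7: P0=I P1=S P2=I P3=O  mem[L7]=82
16. P3: load  L3  bus=[BusRd]  L3: P0=I P1=I P2=I P3=E  mem[L3]=20
17. P3: store L7 := 55  bus=[BusUpgr]  L7: P0=I P1=I P2=I P3=M  mem[L7]=82
18. P3: load  L7  bus=[-]  L7: P0=I P1=I P2=I P3=M  mem[L7]=82
19. P3: load  L7  bus=[-]  L7: P0=I P1=I P2=I P3=M  mem[L7]=82
20. P0: store L7 := 47  bus=[BusRdX,Flush]  L7: P0=M P1=I P2=I P3=I  mem[L7]=55
21. P1: load  L7  bus=[BusRd]  L7: P0=O P1=S P2=I P3=I  mem[L7]=55
22. P2: store L1 := 71  bus=[BusRdX]  L1: P0=I P1=I P2=M P3=I  mem[L1]=20
23. P3: load  L7  bus=[BusRd]  L7: P0=O P1=S P2=I P3=S  mem[L7]=55
24. P2: load  L2  bus=[BusRd]  L2: P0=I P1=I P2=E P3=I  mem[L2]=90
25. P0: store L5 := 2  bus=[BusRdX,Flush]  L5: P0=M P1=I P2=I P3=I  mem[L5]=46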